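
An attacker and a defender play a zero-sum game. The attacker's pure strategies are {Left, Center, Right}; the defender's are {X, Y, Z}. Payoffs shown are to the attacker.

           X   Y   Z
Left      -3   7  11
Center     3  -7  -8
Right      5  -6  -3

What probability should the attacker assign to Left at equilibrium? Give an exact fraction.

Row minima: Left → -3, Center → -8, Right → -6; maximin = -3.
Column maxima: X → 5, Y → 7, Z → 11; minimax = 5.
-3 ≠ 5, so there is no saddle point; optimal play is mixed.
Center is strictly dominated by Right, so the attacker never plays it.
With Center eliminated, Z is strictly dominated by Y (it gives the attacker strictly more in every remaining row), so the defender never plays it.
On the remaining 2×2 (Left, Right vs X, Y):
Let the attacker play Left with probability p. Expected payoff against X: (-3)p + 5(1−p) = −8p + 5; against Y: 7p + (-6)(1−p) = 13p − 6.
Setting these equal: −8p + 5 = 13p − 6 ⇒ −21p = -11 ⇒ p = 11/21, and the value is (-8)·(11/21) + 5 = 17/21.
For the defender: with q = P(X), equating Left's and Right's payoffs gives −10q + 7 = 11q − 6 ⇒ q = 13/21.

11/21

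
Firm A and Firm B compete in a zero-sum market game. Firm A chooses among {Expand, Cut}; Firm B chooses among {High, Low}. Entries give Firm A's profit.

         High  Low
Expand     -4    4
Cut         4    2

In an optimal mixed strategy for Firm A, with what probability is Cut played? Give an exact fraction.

Row minima: Expand → -4, Cut → 2; maximin = 2.
Column maxima: High → 4, Low → 4; minimax = 4.
2 ≠ 4, so there is no saddle point; optimal play is mixed.
Let Firm A play Expand with probability p. Expected payoff against High: (-4)p + 4(1−p) = −8p + 4; against Low: 4p + 2(1−p) = 2p + 2.
Setting these equal: −8p + 4 = 2p + 2 ⇒ −10p = -2 ⇒ p = 1/5, and the value is (-8)·(1/5) + 4 = 12/5.
For Firm B: with q = P(High), equating Expand's and Cut's payoffs gives −8q + 4 = 2q + 2 ⇒ q = 1/5.

4/5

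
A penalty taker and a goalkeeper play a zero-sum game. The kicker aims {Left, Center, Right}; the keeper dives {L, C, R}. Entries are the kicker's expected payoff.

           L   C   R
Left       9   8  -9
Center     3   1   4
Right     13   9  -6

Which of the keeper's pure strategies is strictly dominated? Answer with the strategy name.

L

C holds the kicker's payoff strictly below L in every row: 8 < 9, 1 < 3, 9 < 13.
So L is strictly dominated for the keeper.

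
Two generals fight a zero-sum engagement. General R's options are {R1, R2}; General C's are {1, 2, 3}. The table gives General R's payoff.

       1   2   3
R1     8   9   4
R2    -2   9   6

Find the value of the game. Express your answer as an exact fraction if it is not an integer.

14/3

Row minima: R1 → 4, R2 → -2; maximin = 4.
Column maxima: 1 → 8, 2 → 9, 3 → 6; minimax = 6.
4 ≠ 6, so there is no saddle point; optimal play is mixed.
2 is strictly dominated by 1 (it gives General R strictly more in every row), so General C never plays it.
On the remaining 2×2 (R1, R2 vs 1, 3):
Let General R play R1 with probability p. Expected payoff against 1: 8p + (-2)(1−p) = 10p − 2; against 3: 4p + 6(1−p) = −2p + 6.
Setting these equal: 10p − 2 = −2p + 6 ⇒ 12p = 8 ⇒ p = 2/3, and the value is (10)·(2/3) − 2 = 14/3.
For General C: with q = P(1), equating R1's and R2's payoffs gives 4q + 4 = −8q + 6 ⇒ q = 1/6.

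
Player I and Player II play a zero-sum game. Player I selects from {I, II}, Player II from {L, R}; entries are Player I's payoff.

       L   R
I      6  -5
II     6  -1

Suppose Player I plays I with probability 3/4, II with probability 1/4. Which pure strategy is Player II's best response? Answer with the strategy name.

R

If Player II plays L, Player I's expected payoff is (3/4)·6 + (1/4)·6 = 6.
If Player II plays R, Player I's expected payoff is (3/4)·(-5) + (1/4)·(-1) = -4.
Player II minimizes Player I's payoff; the smallest is -4, so the best response is R.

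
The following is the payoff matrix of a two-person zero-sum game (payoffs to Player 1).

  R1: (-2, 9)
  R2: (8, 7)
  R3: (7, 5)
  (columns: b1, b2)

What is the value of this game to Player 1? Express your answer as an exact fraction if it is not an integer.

Row minima: R1 → -2, R2 → 7, R3 → 5; maximin = 7.
Column maxima: b1 → 8, b2 → 9; minimax = 8.
7 ≠ 8, so there is no saddle point; optimal play is mixed.
R3 is strictly dominated by R2, so Player 1 never plays it.
On the remaining 2×2 (R1, R2 vs b1, b2):
Let Player 1 play R1 with probability p. Expected payoff against b1: (-2)p + 8(1−p) = −10p + 8; against b2: 9p + 7(1−p) = 2p + 7.
Setting these equal: −10p + 8 = 2p + 7 ⇒ −12p = -1 ⇒ p = 1/12, and the value is (-10)·(1/12) + 8 = 43/6.
For Player 2: with q = P(b1), equating R1's and R2's payoffs gives −11q + 9 = q + 7 ⇒ q = 1/6.

43/6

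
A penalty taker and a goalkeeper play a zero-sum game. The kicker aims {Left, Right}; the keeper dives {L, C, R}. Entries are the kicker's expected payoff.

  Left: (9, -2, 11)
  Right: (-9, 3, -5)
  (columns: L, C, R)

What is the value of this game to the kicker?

Row minima: Left → -2, Right → -9; maximin = -2.
Column maxima: L → 9, C → 3, R → 11; minimax = 3.
-2 ≠ 3, so there is no saddle point; optimal play is mixed.
R is strictly dominated by L (it gives the kicker strictly more in every row), so the keeper never plays it.
On the remaining 2×2 (Left, Right vs L, C):
Let the kicker play Left with probability p. Expected payoff against L: 9p + (-9)(1−p) = 18p − 9; against C: (-2)p + 3(1−p) = −5p + 3.
Setting these equal: 18p − 9 = −5p + 3 ⇒ 23p = 12 ⇒ p = 12/23, and the value is (18)·(12/23) − 9 = 9/23.
For the keeper: with q = P(L), equating Left's and Right's payoffs gives 11q − 2 = −12q + 3 ⇒ q = 5/23.

9/23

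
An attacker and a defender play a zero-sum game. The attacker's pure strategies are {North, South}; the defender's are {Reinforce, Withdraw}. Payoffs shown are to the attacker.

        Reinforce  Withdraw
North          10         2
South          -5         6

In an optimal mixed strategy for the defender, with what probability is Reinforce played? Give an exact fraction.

4/19

Row minima: North → 2, South → -5; maximin = 2.
Column maxima: Reinforce → 10, Withdraw → 6; minimax = 6.
2 ≠ 6, so there is no saddle point; optimal play is mixed.
Let the attacker play North with probability p. Expected payoff against Reinforce: 10p + (-5)(1−p) = 15p − 5; against Withdraw: 2p + 6(1−p) = −4p + 6.
Setting these equal: 15p − 5 = −4p + 6 ⇒ 19p = 11 ⇒ p = 11/19, and the value is (15)·(11/19) − 5 = 70/19.
For the defender: with q = P(Reinforce), equating North's and South's payoffs gives 8q + 2 = −11q + 6 ⇒ q = 4/19.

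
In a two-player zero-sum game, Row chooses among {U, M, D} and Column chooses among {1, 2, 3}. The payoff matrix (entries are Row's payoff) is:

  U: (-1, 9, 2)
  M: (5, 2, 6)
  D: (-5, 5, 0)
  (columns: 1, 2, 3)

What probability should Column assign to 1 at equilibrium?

Row minima: U → -1, M → 2, D → -5; maximin = 2.
Column maxima: 1 → 5, 2 → 9, 3 → 6; minimax = 5.
2 ≠ 5, so there is no saddle point; optimal play is mixed.
D is strictly dominated by U, so Row never plays it.
3 is strictly dominated by 1 (it gives Row strictly more in every row), so Column never plays it.
On the remaining 2×2 (U, M vs 1, 2):
Let Row play U with probability p. Expected payoff against 1: (-1)p + 5(1−p) = −6p + 5; against 2: 9p + 2(1−p) = 7p + 2.
Setting these equal: −6p + 5 = 7p + 2 ⇒ −13p = -3 ⇒ p = 3/13, and the value is (-6)·(3/13) + 5 = 47/13.
For Column: with q = P(1), equating U's and M's payoffs gives −10q + 9 = 3q + 2 ⇒ q = 7/13.

7/13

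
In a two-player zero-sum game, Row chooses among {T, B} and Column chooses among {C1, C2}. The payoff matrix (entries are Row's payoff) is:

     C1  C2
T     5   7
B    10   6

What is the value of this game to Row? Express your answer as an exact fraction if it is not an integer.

Row minima: T → 5, B → 6; maximin = 6.
Column maxima: C1 → 10, C2 → 7; minimax = 7.
6 ≠ 7, so there is no saddle point; optimal play is mixed.
Let Row play T with probability p. Expected payoff against C1: 5p + 10(1−p) = −5p + 10; against C2: 7p + 6(1−p) = p + 6.
Setting these equal: −5p + 10 = p + 6 ⇒ −6p = -4 ⇒ p = 2/3, and the value is (-5)·(2/3) + 10 = 20/3.
For Column: with q = P(C1), equating T's and B's payoffs gives −2q + 7 = 4q + 6 ⇒ q = 1/6.

20/3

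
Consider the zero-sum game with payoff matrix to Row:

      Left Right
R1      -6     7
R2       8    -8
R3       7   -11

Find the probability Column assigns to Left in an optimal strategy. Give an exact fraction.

Row minima: R1 → -6, R2 → -8, R3 → -11; maximin = -6.
Column maxima: Left → 8, Right → 7; minimax = 7.
-6 ≠ 7, so there is no saddle point; optimal play is mixed.
R3 is strictly dominated by R2, so Row never plays it.
On the remaining 2×2 (R1, R2 vs Left, Right):
Let Row play R1 with probability p. Expected payoff against Left: (-6)p + 8(1−p) = −14p + 8; against Right: 7p + (-8)(1−p) = 15p − 8.
Setting these equal: −14p + 8 = 15p − 8 ⇒ −29p = -16 ⇒ p = 16/29, and the value is (-14)·(16/29) + 8 = 8/29.
For Column: with q = P(Left), equating R1's and R2's payoffs gives −13q + 7 = 16q − 8 ⇒ q = 15/29.

15/29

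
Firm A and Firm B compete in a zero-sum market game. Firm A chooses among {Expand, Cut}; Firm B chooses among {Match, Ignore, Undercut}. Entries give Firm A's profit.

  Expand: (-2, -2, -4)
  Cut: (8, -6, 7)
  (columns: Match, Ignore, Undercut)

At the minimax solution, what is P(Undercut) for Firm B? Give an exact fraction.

4/15

Row minima: Expand → -4, Cut → -6; maximin = -4.
Column maxima: Match → 8, Ignore → -2, Undercut → 7; minimax = -2.
-4 ≠ -2, so there is no saddle point; optimal play is mixed.
Match is strictly dominated by Undercut (it gives Firm A strictly more in every row), so Firm B never plays it.
On the remaining 2×2 (Expand, Cut vs Ignore, Undercut):
Let Firm A play Expand with probability p. Expected payoff against Ignore: (-2)p + (-6)(1−p) = 4p − 6; against Undercut: (-4)p + 7(1−p) = −11p + 7.
Setting these equal: 4p − 6 = −11p + 7 ⇒ 15p = 13 ⇒ p = 13/15, and the value is (4)·(13/15) − 6 = -38/15.
For Firm B: with q = P(Ignore), equating Expand's and Cut's payoffs gives 2q − 4 = −13q + 7 ⇒ q = 11/15.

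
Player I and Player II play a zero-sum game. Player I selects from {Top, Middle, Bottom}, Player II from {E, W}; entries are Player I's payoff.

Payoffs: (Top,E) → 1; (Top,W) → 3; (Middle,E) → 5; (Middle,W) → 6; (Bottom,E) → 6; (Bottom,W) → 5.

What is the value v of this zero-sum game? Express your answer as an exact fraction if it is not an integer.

11/2

Row minima: Top → 1, Middle → 5, Bottom → 5; maximin = 5.
Column maxima: E → 6, W → 6; minimax = 6.
5 ≠ 6, so there is no saddle point; optimal play is mixed.
Top is strictly dominated by Middle, so Player I never plays it.
On the remaining 2×2 (Middle, Bottom vs E, W):
Let Player I play Middle with probability p. Expected payoff against E: 5p + 6(1−p) = −p + 6; against W: 6p + 5(1−p) = p + 5.
Setting these equal: −p + 6 = p + 5 ⇒ −2p = -1 ⇒ p = 1/2, and the value is (-1)·(1/2) + 6 = 11/2.
For Player II: with q = P(E), equating Middle's and Bottom's payoffs gives −q + 6 = q + 5 ⇒ q = 1/2.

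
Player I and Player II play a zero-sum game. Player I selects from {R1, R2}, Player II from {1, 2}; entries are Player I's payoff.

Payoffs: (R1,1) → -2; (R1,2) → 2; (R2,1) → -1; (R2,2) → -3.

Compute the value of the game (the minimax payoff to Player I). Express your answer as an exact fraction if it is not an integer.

Row minima: R1 → -2, R2 → -3; maximin = -2.
Column maxima: 1 → -1, 2 → 2; minimax = -1.
-2 ≠ -1, so there is no saddle point; optimal play is mixed.
Let Player I play R1 with probability p. Expected payoff against 1: (-2)p + (-1)(1−p) = −p − 1; against 2: 2p + (-3)(1−p) = 5p − 3.
Setting these equal: −p − 1 = 5p − 3 ⇒ −6p = -2 ⇒ p = 1/3, and the value is (-1)·(1/3) − 1 = -4/3.
For Player II: with q = P(1), equating R1's and R2's payoffs gives −4q + 2 = 2q − 3 ⇒ q = 5/6.

-4/3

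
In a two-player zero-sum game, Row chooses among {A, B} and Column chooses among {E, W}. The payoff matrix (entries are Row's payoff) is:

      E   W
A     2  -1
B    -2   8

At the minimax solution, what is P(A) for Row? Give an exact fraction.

10/13

Row minima: A → -1, B → -2; maximin = -1.
Column maxima: E → 2, W → 8; minimax = 2.
-1 ≠ 2, so there is no saddle point; optimal play is mixed.
Let Row play A with probability p. Expected payoff against E: 2p + (-2)(1−p) = 4p − 2; against W: (-1)p + 8(1−p) = −9p + 8.
Setting these equal: 4p − 2 = −9p + 8 ⇒ 13p = 10 ⇒ p = 10/13, and the value is (4)·(10/13) − 2 = 14/13.
For Column: with q = P(E), equating A's and B's payoffs gives 3q − 1 = −10q + 8 ⇒ q = 9/13.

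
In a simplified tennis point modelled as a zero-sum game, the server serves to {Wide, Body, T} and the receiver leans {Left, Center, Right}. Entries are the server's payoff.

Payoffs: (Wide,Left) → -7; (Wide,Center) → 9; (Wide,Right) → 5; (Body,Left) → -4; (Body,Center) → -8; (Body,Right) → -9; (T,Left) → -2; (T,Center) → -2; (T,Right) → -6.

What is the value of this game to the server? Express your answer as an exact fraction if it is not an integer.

Row minima: Wide → -7, Body → -9, T → -6; maximin = -6.
Column maxima: Left → -2, Center → 9, Right → 5; minimax = -2.
-6 ≠ -2, so there is no saddle point; optimal play is mixed.
Body is strictly dominated by T, so the server never plays it.
Center is strictly dominated by Right (it gives the server strictly more in every row), so the receiver never plays it.
On the remaining 2×2 (Wide, T vs Left, Right):
Let the server play Wide with probability p. Expected payoff against Left: (-7)p + (-2)(1−p) = −5p − 2; against Right: 5p + (-6)(1−p) = 11p − 6.
Setting these equal: −5p − 2 = 11p − 6 ⇒ −16p = -4 ⇒ p = 1/4, and the value is (-5)·(1/4) − 2 = -13/4.
For the receiver: with q = P(Left), equating Wide's and T's payoffs gives −12q + 5 = 4q − 6 ⇒ q = 11/16.

-13/4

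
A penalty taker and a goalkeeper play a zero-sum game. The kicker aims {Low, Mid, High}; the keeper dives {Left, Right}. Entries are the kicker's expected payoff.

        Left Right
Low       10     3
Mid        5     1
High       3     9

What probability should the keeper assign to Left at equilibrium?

Row minima: Low → 3, Mid → 1, High → 3; maximin = 3.
Column maxima: Left → 10, Right → 9; minimax = 9.
3 ≠ 9, so there is no saddle point; optimal play is mixed.
Mid is strictly dominated by Low, so the kicker never plays it.
On the remaining 2×2 (Low, High vs Left, Right):
Let the kicker play Low with probability p. Expected payoff against Left: 10p + 3(1−p) = 7p + 3; against Right: 3p + 9(1−p) = −6p + 9.
Setting these equal: 7p + 3 = −6p + 9 ⇒ 13p = 6 ⇒ p = 6/13, and the value is (7)·(6/13) + 3 = 81/13.
For the keeper: with q = P(Left), equating Low's and High's payoffs gives 7q + 3 = −6q + 9 ⇒ q = 6/13.

6/13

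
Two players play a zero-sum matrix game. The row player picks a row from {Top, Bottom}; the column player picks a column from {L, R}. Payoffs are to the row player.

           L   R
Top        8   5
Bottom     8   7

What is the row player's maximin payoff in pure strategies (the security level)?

Row minima: Top → 5, Bottom → 7.
The best of these is 7.

7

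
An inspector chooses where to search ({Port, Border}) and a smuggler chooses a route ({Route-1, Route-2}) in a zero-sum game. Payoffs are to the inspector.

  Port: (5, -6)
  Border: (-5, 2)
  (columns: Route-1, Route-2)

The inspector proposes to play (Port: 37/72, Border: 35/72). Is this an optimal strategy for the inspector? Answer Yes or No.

No

Against Route-1 this mix gives (37/72)·5 + (35/72)·(-5) = 5/36.
Against Route-2 this mix gives (37/72)·(-6) + (35/72)·2 = -19/9.
The smuggler will play Route-2, holding the inspector to -19/9. Shifting weight toward the row that does better against Route-2 would raise this floor (the equalizing mix achieves -10/9 against both Route-2 and Route-1), so the proposed strategy is not optimal.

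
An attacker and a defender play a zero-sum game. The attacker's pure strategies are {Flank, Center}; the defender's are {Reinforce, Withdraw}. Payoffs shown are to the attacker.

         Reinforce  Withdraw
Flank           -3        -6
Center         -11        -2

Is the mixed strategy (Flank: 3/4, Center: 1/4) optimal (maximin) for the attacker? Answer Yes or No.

Against Reinforce this mix gives (3/4)·(-3) + (1/4)·(-11) = -5.
Against Withdraw this mix gives (3/4)·(-6) + (1/4)·(-2) = -5.
All of the defender's active replies (Reinforce, Withdraw) yield -5, and no column does worse for the attacker. The mix makes the defender indifferent and guarantees -5, so it is optimal.

Yes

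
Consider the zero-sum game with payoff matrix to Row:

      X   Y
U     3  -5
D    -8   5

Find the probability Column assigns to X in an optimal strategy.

Row minima: U → -5, D → -8; maximin = -5.
Column maxima: X → 3, Y → 5; minimax = 3.
-5 ≠ 3, so there is no saddle point; optimal play is mixed.
Let Row play U with probability p. Expected payoff against X: 3p + (-8)(1−p) = 11p − 8; against Y: (-5)p + 5(1−p) = −10p + 5.
Setting these equal: 11p − 8 = −10p + 5 ⇒ 21p = 13 ⇒ p = 13/21, and the value is (11)·(13/21) − 8 = -25/21.
For Column: with q = P(X), equating U's and D's payoffs gives 8q − 5 = −13q + 5 ⇒ q = 10/21.

10/21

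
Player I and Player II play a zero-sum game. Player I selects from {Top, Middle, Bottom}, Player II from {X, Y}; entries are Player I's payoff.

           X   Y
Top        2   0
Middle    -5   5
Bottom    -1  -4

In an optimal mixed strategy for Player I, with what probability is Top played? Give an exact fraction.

5/6

Row minima: Top → 0, Middle → -5, Bottom → -4; maximin = 0.
Column maxima: X → 2, Y → 5; minimax = 2.
0 ≠ 2, so there is no saddle point; optimal play is mixed.
Bottom is strictly dominated by Top, so Player I never plays it.
On the remaining 2×2 (Top, Middle vs X, Y):
Let Player I play Top with probability p. Expected payoff against X: 2p + (-5)(1−p) = 7p − 5; against Y: 0p + 5(1−p) = −5p + 5.
Setting these equal: 7p − 5 = −5p + 5 ⇒ 12p = 10 ⇒ p = 5/6, and the value is (7)·(5/6) − 5 = 5/6.
For Player II: with q = P(X), equating Top's and Middle's payoffs gives 2q = −10q + 5 ⇒ q = 5/12.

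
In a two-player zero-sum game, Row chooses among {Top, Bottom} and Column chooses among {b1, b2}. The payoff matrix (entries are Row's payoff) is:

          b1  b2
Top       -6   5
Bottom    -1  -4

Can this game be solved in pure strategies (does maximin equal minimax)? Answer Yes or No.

Row minima: Top → -6, Bottom → -4; maximin = -4.
Column maxima: b1 → -1, b2 → 5; minimax = -1.
-4 ≠ -1, so no pure-strategy equilibrium exists.

No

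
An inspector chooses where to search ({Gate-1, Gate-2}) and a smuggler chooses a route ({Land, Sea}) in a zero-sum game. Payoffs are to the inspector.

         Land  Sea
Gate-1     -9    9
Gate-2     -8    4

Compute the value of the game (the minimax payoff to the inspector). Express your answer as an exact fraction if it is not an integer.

Row minima: Gate-1 → -9, Gate-2 → -8; maximin = -8.
Column maxima: Land → -8, Sea → 9; minimax = -8.
Since maximin = minimax = -8, there is a saddle point and the value is -8.

-8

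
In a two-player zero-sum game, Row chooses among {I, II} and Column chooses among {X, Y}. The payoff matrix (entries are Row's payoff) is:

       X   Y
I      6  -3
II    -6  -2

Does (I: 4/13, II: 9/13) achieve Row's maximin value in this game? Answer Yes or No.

Against X this mix gives (4/13)·6 + (9/13)·(-6) = -30/13.
Against Y this mix gives (4/13)·(-3) + (9/13)·(-2) = -30/13.
All of Column's active replies (X, Y) yield -30/13, and no column does worse for Row. The mix makes Column indifferent and guarantees -30/13, so it is optimal.

Yes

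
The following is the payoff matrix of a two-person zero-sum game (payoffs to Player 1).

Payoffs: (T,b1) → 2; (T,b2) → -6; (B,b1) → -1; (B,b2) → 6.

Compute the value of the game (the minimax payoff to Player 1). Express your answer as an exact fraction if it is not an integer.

2/5

Row minima: T → -6, B → -1; maximin = -1.
Column maxima: b1 → 2, b2 → 6; minimax = 2.
-1 ≠ 2, so there is no saddle point; optimal play is mixed.
Let Player 1 play T with probability p. Expected payoff against b1: 2p + (-1)(1−p) = 3p − 1; against b2: (-6)p + 6(1−p) = −12p + 6.
Setting these equal: 3p − 1 = −12p + 6 ⇒ 15p = 7 ⇒ p = 7/15, and the value is (3)·(7/15) − 1 = 2/5.
For Player 2: with q = P(b1), equating T's and B's payoffs gives 8q − 6 = −7q + 6 ⇒ q = 4/5.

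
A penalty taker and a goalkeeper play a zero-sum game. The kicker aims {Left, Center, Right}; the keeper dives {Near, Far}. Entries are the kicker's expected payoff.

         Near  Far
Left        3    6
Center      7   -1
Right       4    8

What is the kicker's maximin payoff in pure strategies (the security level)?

4

Row minima: Left → 3, Center → -1, Right → 4.
The best of these is 4.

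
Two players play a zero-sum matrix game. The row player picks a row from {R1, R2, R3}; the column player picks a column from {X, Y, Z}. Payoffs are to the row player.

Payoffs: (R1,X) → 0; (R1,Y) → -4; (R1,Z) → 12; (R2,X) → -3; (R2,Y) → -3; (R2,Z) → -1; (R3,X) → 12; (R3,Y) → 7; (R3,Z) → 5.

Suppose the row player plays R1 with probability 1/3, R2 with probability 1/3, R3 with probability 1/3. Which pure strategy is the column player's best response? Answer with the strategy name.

If the column player plays X, the row player's expected payoff is (1/3)·0 + (1/3)·(-3) + (1/3)·12 = 3.
If the column player plays Y, the row player's expected payoff is (1/3)·(-4) + (1/3)·(-3) + (1/3)·7 = 0.
If the column player plays Z, the row player's expected payoff is (1/3)·12 + (1/3)·(-1) + (1/3)·5 = 16/3.
The column player minimizes the row player's payoff; the smallest is 0, so the best response is Y.

Y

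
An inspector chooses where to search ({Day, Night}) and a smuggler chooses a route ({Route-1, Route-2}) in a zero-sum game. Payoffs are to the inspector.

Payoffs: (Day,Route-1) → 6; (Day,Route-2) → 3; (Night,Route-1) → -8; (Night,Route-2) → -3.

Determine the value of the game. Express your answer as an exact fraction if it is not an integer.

3

Row minima: Day → 3, Night → -8; maximin = 3.
Column maxima: Route-1 → 6, Route-2 → 3; minimax = 3.
Since maximin = minimax = 3, there is a saddle point and the value is 3.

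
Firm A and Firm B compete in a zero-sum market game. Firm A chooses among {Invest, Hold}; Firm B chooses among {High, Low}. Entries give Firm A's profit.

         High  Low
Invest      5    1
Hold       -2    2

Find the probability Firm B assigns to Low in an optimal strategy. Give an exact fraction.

Row minima: Invest → 1, Hold → -2; maximin = 1.
Column maxima: High → 5, Low → 2; minimax = 2.
1 ≠ 2, so there is no saddle point; optimal play is mixed.
Let Firm A play Invest with probability p. Expected payoff against High: 5p + (-2)(1−p) = 7p − 2; against Low: 1p + 2(1−p) = −p + 2.
Setting these equal: 7p − 2 = −p + 2 ⇒ 8p = 4 ⇒ p = 1/2, and the value is (7)·(1/2) − 2 = 3/2.
For Firm B: with q = P(High), equating Invest's and Hold's payoffs gives 4q + 1 = −4q + 2 ⇒ q = 1/8.

7/8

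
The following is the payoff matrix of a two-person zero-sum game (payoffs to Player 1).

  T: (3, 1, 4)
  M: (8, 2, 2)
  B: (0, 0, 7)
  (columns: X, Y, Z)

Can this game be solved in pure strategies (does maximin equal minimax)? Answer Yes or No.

Yes

Row minima: T → 1, M → 2, B → 0; maximin = 2.
Column maxima: X → 8, Y → 2, Z → 7; minimax = 2.
maximin = minimax = 2, so a saddle point exists.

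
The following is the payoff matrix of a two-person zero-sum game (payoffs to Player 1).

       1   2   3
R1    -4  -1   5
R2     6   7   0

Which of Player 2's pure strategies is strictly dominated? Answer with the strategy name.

1 holds Player 1's payoff strictly below 2 in every row: -4 < -1, 6 < 7.
So 2 is strictly dominated for Player 2.

2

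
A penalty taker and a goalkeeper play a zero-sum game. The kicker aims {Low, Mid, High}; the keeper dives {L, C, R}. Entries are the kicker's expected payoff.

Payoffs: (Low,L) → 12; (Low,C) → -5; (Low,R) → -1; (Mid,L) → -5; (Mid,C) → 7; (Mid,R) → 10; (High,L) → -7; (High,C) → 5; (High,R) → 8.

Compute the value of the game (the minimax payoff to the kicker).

Row minima: Low → -5, Mid → -5, High → -7; maximin = -5.
Column maxima: L → 12, C → 7, R → 10; minimax = 7.
-5 ≠ 7, so there is no saddle point; optimal play is mixed.
High is strictly dominated by Mid, so the kicker never plays it.
R is strictly dominated by C (it gives the kicker strictly more in every row), so the keeper never plays it.
On the remaining 2×2 (Low, Mid vs L, C):
Let the kicker play Low with probability p. Expected payoff against L: 12p + (-5)(1−p) = 17p − 5; against C: (-5)p + 7(1−p) = −12p + 7.
Setting these equal: 17p − 5 = −12p + 7 ⇒ 29p = 12 ⇒ p = 12/29, and the value is (17)·(12/29) − 5 = 59/29.
For the keeper: with q = P(L), equating Low's and Mid's payoffs gives 17q − 5 = −12q + 7 ⇒ q = 12/29.

59/29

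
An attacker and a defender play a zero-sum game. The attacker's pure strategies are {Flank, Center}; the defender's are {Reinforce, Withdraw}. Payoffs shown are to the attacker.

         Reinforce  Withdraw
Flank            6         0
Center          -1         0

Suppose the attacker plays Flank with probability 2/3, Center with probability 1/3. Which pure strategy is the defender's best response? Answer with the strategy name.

Withdraw

If the defender plays Reinforce, the attacker's expected payoff is (2/3)·6 + (1/3)·(-1) = 11/3.
If the defender plays Withdraw, the attacker's expected payoff is (2/3)·0 + (1/3)·0 = 0.
The defender minimizes the attacker's payoff; the smallest is 0, so the best response is Withdraw.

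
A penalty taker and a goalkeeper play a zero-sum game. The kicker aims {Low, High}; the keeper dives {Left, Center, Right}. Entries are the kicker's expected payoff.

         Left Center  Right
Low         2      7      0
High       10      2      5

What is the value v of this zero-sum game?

Row minima: Low → 0, High → 2; maximin = 2.
Column maxima: Left → 10, Center → 7, Right → 5; minimax = 5.
2 ≠ 5, so there is no saddle point; optimal play is mixed.
Left is strictly dominated by Right (it gives the kicker strictly more in every row), so the keeper never plays it.
On the remaining 2×2 (Low, High vs Center, Right):
Let the kicker play Low with probability p. Expected payoff against Center: 7p + 2(1−p) = 5p + 2; against Right: 0p + 5(1−p) = −5p + 5.
Setting these equal: 5p + 2 = −5p + 5 ⇒ 10p = 3 ⇒ p = 3/10, and the value is (5)·(3/10) + 2 = 7/2.
For the keeper: with q = P(Center), equating Low's and High's payoffs gives 7q = −3q + 5 ⇒ q = 1/2.

7/2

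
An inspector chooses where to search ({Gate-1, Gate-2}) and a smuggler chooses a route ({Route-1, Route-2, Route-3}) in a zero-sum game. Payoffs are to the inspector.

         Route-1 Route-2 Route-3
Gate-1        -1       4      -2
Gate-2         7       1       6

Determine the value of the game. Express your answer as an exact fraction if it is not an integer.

26/11

Row minima: Gate-1 → -2, Gate-2 → 1; maximin = 1.
Column maxima: Route-1 → 7, Route-2 → 4, Route-3 → 6; minimax = 4.
1 ≠ 4, so there is no saddle point; optimal play is mixed.
Route-1 is strictly dominated by Route-3 (it gives the inspector strictly more in every row), so the smuggler never plays it.
On the remaining 2×2 (Gate-1, Gate-2 vs Route-2, Route-3):
Let the inspector play Gate-1 with probability p. Expected payoff against Route-2: 4p + 1(1−p) = 3p + 1; against Route-3: (-2)p + 6(1−p) = −8p + 6.
Setting these equal: 3p + 1 = −8p + 6 ⇒ 11p = 5 ⇒ p = 5/11, and the value is (3)·(5/11) + 1 = 26/11.
For the smuggler: with q = P(Route-2), equating Gate-1's and Gate-2's payoffs gives 6q − 2 = −5q + 6 ⇒ q = 8/11.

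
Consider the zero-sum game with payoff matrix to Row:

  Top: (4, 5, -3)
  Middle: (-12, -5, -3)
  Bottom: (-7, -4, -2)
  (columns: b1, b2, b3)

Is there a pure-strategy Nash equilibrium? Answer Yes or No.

Row minima: Top → -3, Middle → -12, Bottom → -7; maximin = -3.
Column maxima: b1 → 4, b2 → 5, b3 → -2; minimax = -2.
-3 ≠ -2, so no pure-strategy equilibrium exists.

No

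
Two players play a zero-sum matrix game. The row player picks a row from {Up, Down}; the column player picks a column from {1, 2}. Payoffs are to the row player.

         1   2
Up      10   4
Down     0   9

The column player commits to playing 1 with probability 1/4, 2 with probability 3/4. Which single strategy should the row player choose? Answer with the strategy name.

Expected payoff of Up: (1/4)·10 + (3/4)·4 = 11/2.
Expected payoff of Down: (1/4)·0 + (3/4)·9 = 27/4.
The largest is 27/4, so the row player's best response is Down.

Down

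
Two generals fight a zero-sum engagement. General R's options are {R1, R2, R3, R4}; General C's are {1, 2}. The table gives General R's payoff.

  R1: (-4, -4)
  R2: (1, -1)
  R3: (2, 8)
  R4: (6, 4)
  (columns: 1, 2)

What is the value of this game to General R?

5

Row minima: R1 → -4, R2 → -1, R3 → 2, R4 → 4; maximin = 4.
Column maxima: 1 → 6, 2 → 8; minimax = 6.
4 ≠ 6, so there is no saddle point; optimal play is mixed.
R1 is strictly dominated by R2, so General R never plays it.
R2 is strictly dominated by R3, so General R never plays it.
On the remaining 2×2 (R3, R4 vs 1, 2):
Let General R play R3 with probability p. Expected payoff against 1: 2p + 6(1−p) = −4p + 6; against 2: 8p + 4(1−p) = 4p + 4.
Setting these equal: −4p + 6 = 4p + 4 ⇒ −8p = -2 ⇒ p = 1/4, and the value is (-4)·(1/4) + 6 = 5.
For General C: with q = P(1), equating R3's and R4's payoffs gives −6q + 8 = 2q + 4 ⇒ q = 1/2.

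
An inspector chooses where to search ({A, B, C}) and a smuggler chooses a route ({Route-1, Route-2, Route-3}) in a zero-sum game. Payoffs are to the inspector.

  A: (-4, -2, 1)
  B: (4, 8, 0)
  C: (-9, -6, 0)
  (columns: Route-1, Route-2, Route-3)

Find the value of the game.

Row minima: A → -4, B → 0, C → -9; maximin = 0.
Column maxima: Route-1 → 4, Route-2 → 8, Route-3 → 1; minimax = 1.
0 ≠ 1, so there is no saddle point; optimal play is mixed.
C is strictly dominated by A, so the inspector never plays it.
Route-2 is strictly dominated by Route-1 (it gives the inspector strictly more in every row), so the smuggler never plays it.
On the remaining 2×2 (A, B vs Route-1, Route-3):
Let the inspector play A with probability p. Expected payoff against Route-1: (-4)p + 4(1−p) = −8p + 4; against Route-3: 1p + 0(1−p) = p.
Setting these equal: −8p + 4 = p ⇒ −9p = -4 ⇒ p = 4/9, and the value is (-8)·(4/9) + 4 = 4/9.
For the smuggler: with q = P(Route-1), equating A's and B's payoffs gives −5q + 1 = 4q ⇒ q = 1/9.

4/9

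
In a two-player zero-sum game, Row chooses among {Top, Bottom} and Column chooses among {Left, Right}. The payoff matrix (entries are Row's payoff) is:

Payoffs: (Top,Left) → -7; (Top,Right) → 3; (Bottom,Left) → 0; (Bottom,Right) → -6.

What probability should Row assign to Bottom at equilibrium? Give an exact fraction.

5/8

Row minima: Top → -7, Bottom → -6; maximin = -6.
Column maxima: Left → 0, Right → 3; minimax = 0.
-6 ≠ 0, so there is no saddle point; optimal play is mixed.
Let Row play Top with probability p. Expected payoff against Left: (-7)p + 0(1−p) = −7p; against Right: 3p + (-6)(1−p) = 9p − 6.
Setting these equal: −7p = 9p − 6 ⇒ −16p = -6 ⇒ p = 3/8, and the value is (-7)·(3/8) = -21/8.
For Column: with q = P(Left), equating Top's and Bottom's payoffs gives −10q + 3 = 6q − 6 ⇒ q = 9/16.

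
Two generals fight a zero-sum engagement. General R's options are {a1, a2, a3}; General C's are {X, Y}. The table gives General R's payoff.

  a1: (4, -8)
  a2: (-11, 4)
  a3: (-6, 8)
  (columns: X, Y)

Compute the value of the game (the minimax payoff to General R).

Row minima: a1 → -8, a2 → -11, a3 → -6; maximin = -6.
Column maxima: X → 4, Y → 8; minimax = 4.
-6 ≠ 4, so there is no saddle point; optimal play is mixed.
a2 is strictly dominated by a3, so General R never plays it.
On the remaining 2×2 (a1, a3 vs X, Y):
Let General R play a1 with probability p. Expected payoff against X: 4p + (-6)(1−p) = 10p − 6; against Y: (-8)p + 8(1−p) = −16p + 8.
Setting these equal: 10p − 6 = −16p + 8 ⇒ 26p = 14 ⇒ p = 7/13, and the value is (10)·(7/13) − 6 = -8/13.
For General C: with q = P(X), equating a1's and a3's payoffs gives 12q − 8 = −14q + 8 ⇒ q = 8/13.

-8/13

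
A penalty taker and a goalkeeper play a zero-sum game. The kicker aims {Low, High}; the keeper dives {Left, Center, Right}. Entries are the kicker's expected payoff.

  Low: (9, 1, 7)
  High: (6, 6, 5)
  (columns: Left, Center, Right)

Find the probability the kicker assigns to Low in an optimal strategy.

Row minima: Low → 1, High → 5; maximin = 5.
Column maxima: Left → 9, Center → 6, Right → 7; minimax = 6.
5 ≠ 6, so there is no saddle point; optimal play is mixed.
Left is strictly dominated by Right (it gives the kicker strictly more in every row), so the keeper never plays it.
On the remaining 2×2 (Low, High vs Center, Right):
Let the kicker play Low with probability p. Expected payoff against Center: 1p + 6(1−p) = −5p + 6; against Right: 7p + 5(1−p) = 2p + 5.
Setting these equal: −5p + 6 = 2p + 5 ⇒ −7p = -1 ⇒ p = 1/7, and the value is (-5)·(1/7) + 6 = 37/7.
For the keeper: with q = P(Center), equating Low's and High's payoffs gives −6q + 7 = q + 5 ⇒ q = 2/7.

1/7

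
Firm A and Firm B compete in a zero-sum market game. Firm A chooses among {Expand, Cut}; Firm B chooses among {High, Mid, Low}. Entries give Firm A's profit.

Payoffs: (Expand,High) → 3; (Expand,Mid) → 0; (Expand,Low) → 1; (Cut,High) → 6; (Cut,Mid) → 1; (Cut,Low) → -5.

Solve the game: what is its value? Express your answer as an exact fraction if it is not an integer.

Row minima: Expand → 0, Cut → -5; maximin = 0.
Column maxima: High → 6, Mid → 1, Low → 1; minimax = 1.
0 ≠ 1, so there is no saddle point; optimal play is mixed.
High is strictly dominated by Mid (it gives Firm A strictly more in every row), so Firm B never plays it.
On the remaining 2×2 (Expand, Cut vs Mid, Low):
Let Firm A play Expand with probability p. Expected payoff against Mid: 0p + 1(1−p) = −p + 1; against Low: 1p + (-5)(1−p) = 6p − 5.
Setting these equal: −p + 1 = 6p − 5 ⇒ −7p = -6 ⇒ p = 6/7, and the value is (-1)·(6/7) + 1 = 1/7.
For Firm B: with q = P(Mid), equating Expand's and Cut's payoffs gives −q + 1 = 6q − 5 ⇒ q = 6/7.

1/7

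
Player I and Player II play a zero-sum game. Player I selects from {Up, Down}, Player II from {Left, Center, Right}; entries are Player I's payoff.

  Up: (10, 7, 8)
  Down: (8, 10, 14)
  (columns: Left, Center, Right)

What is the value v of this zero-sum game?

Row minima: Up → 7, Down → 8; maximin = 8.
Column maxima: Left → 10, Center → 10, Right → 14; minimax = 10.
8 ≠ 10, so there is no saddle point; optimal play is mixed.
Right is strictly dominated by Center (it gives Player I strictly more in every row), so Player II never plays it.
On the remaining 2×2 (Up, Down vs Left, Center):
Let Player I play Up with probability p. Expected payoff against Left: 10p + 8(1−p) = 2p + 8; against Center: 7p + 10(1−p) = −3p + 10.
Setting these equal: 2p + 8 = −3p + 10 ⇒ 5p = 2 ⇒ p = 2/5, and the value is (2)·(2/5) + 8 = 44/5.
For Player II: with q = P(Left), equating Up's and Down's payoffs gives 3q + 7 = −2q + 10 ⇒ q = 3/5.

44/5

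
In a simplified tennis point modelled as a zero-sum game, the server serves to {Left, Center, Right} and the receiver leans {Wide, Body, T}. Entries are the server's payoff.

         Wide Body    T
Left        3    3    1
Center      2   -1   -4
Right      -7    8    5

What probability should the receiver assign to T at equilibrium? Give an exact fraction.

Row minima: Left → 1, Center → -4, Right → -7; maximin = 1.
Column maxima: Wide → 3, Body → 8, T → 5; minimax = 3.
1 ≠ 3, so there is no saddle point; optimal play is mixed.
Center is strictly dominated by Left, so the server never plays it.
Body is strictly dominated by T (it gives the server strictly more in every row), so the receiver never plays it.
On the remaining 2×2 (Left, Right vs Wide, T):
Let the server play Left with probability p. Expected payoff against Wide: 3p + (-7)(1−p) = 10p − 7; against T: 1p + 5(1−p) = −4p + 5.
Setting these equal: 10p − 7 = −4p + 5 ⇒ 14p = 12 ⇒ p = 6/7, and the value is (10)·(6/7) − 7 = 11/7.
For the receiver: with q = P(Wide), equating Left's and Right's payoffs gives 2q + 1 = −12q + 5 ⇒ q = 2/7.

5/7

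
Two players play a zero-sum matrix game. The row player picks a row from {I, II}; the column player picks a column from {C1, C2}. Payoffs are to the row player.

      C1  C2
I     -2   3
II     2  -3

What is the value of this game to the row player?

Row minima: I → -2, II → -3; maximin = -2.
Column maxima: C1 → 2, C2 → 3; minimax = 2.
-2 ≠ 2, so there is no saddle point; optimal play is mixed.
Let the row player play I with probability p. Expected payoff against C1: (-2)p + 2(1−p) = −4p + 2; against C2: 3p + (-3)(1−p) = 6p − 3.
Setting these equal: −4p + 2 = 6p − 3 ⇒ −10p = -5 ⇒ p = 1/2, and the value is (-4)·(1/2) + 2 = 0.
For the column player: with q = P(C1), equating I's and II's payoffs gives −5q + 3 = 5q − 3 ⇒ q = 3/5.

0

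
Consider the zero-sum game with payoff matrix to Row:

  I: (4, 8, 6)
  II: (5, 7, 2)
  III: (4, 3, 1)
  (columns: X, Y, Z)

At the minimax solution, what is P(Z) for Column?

Row minima: I → 4, II → 2, III → 1; maximin = 4.
Column maxima: X → 5, Y → 8, Z → 6; minimax = 5.
4 ≠ 5, so there is no saddle point; optimal play is mixed.
III is strictly dominated by II, so Row never plays it.
With III eliminated, Y is strictly dominated by X (it gives Row strictly more in every remaining row), so Column never plays it.
On the remaining 2×2 (I, II vs X, Z):
Let Row play I with probability p. Expected payoff against X: 4p + 5(1−p) = −p + 5; against Z: 6p + 2(1−p) = 4p + 2.
Setting these equal: −p + 5 = 4p + 2 ⇒ −5p = -3 ⇒ p = 3/5, and the value is (-1)·(3/5) + 5 = 22/5.
For Column: with q = P(X), equating I's and II's payoffs gives −2q + 6 = 3q + 2 ⇒ q = 4/5.

1/5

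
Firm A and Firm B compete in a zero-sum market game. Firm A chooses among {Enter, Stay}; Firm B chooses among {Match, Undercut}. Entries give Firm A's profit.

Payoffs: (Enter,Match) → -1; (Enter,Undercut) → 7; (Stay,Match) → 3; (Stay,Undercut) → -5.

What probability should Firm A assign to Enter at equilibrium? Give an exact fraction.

1/2

Row minima: Enter → -1, Stay → -5; maximin = -1.
Column maxima: Match → 3, Undercut → 7; minimax = 3.
-1 ≠ 3, so there is no saddle point; optimal play is mixed.
Let Firm A play Enter with probability p. Expected payoff against Match: (-1)p + 3(1−p) = −4p + 3; against Undercut: 7p + (-5)(1−p) = 12p − 5.
Setting these equal: −4p + 3 = 12p − 5 ⇒ −16p = -8 ⇒ p = 1/2, and the value is (-4)·(1/2) + 3 = 1.
For Firm B: with q = P(Match), equating Enter's and Stay's payoffs gives −8q + 7 = 8q − 5 ⇒ q = 3/4.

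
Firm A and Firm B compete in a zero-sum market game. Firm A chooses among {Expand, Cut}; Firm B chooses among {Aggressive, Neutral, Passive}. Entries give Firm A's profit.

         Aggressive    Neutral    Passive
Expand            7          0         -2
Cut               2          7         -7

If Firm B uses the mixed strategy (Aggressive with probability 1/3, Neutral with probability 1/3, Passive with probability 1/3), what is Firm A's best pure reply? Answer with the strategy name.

Expand

Expected payoff of Expand: (1/3)·7 + (1/3)·0 + (1/3)·(-2) = 5/3.
Expected payoff of Cut: (1/3)·2 + (1/3)·7 + (1/3)·(-7) = 2/3.
The largest is 5/3, so Firm A's best response is Expand.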